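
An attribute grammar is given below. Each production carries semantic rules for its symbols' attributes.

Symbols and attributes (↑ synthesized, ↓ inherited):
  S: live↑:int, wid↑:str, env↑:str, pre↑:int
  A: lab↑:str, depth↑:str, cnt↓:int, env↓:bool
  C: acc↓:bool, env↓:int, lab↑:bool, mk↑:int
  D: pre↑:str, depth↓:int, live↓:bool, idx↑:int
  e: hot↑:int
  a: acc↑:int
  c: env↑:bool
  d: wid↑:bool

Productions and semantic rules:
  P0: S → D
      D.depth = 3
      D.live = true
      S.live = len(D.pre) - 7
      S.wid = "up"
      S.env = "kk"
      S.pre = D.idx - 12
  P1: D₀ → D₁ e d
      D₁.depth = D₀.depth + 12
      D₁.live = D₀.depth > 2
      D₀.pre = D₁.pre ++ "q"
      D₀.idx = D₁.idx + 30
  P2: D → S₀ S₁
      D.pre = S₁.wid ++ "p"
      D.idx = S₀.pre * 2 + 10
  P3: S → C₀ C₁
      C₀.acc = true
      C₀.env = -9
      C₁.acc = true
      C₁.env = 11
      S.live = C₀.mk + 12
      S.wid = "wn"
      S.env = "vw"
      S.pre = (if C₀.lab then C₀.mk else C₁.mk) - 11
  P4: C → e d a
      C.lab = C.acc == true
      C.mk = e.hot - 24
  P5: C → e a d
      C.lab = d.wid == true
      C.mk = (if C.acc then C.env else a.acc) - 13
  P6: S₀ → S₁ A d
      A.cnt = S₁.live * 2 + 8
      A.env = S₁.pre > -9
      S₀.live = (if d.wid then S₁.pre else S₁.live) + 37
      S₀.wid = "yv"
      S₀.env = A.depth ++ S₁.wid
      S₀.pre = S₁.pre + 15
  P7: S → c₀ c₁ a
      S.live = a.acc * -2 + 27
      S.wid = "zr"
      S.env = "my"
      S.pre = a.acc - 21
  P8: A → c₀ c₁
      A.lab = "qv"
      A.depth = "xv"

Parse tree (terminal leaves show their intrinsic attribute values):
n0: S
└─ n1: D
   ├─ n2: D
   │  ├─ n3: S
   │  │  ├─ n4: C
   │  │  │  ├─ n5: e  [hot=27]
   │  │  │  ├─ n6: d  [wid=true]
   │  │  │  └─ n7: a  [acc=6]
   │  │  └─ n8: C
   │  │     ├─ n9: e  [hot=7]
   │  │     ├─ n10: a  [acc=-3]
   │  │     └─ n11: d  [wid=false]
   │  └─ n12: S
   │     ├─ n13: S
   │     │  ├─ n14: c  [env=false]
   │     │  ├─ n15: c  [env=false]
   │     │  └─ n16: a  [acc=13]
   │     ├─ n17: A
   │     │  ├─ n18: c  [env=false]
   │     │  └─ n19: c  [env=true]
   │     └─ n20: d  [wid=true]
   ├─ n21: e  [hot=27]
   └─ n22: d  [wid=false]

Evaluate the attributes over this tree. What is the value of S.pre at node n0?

1. n1.depth = 3  [3]
2. n1.live = true  [true]
3. n2.depth = 15  [D₀.depth + 12]
4. n2.live = true  [D₀.depth > 2]
5. n4.acc = true  [true]
6. n4.env = -9  [-9]
7. n5.hot = 27  [terminal]
8. n6.wid = true  [terminal]
9. n7.acc = 6  [terminal]
10. n4.lab = true  [C.acc == true]
11. n4.mk = 3  [e.hot - 24]
12. n8.acc = true  [true]
13. n8.env = 11  [11]
14. n9.hot = 7  [terminal]
15. n10.acc = -3  [terminal]
16. n11.wid = false  [terminal]
17. n8.lab = false  [d.wid == true]
18. n8.mk = -2  [(if C.acc then C.env else a.acc) - 13]
19. n3.live = 15  [C₀.mk + 12]
20. n3.wid = "wn"  ["wn"]
21. n3.env = "vw"  ["vw"]
22. n3.pre = -8  [(if C₀.lab then C₀.mk else C₁.mk) - 11]
23. n14.env = false  [terminal]
24. n15.env = false  [terminal]
25. n16.acc = 13  [terminal]
26. n13.live = 1  [a.acc * -2 + 27]
27. n13.wid = "zr"  ["zr"]
28. n13.env = "my"  ["my"]
29. n13.pre = -8  [a.acc - 21]
30. n17.cnt = 10  [S₁.live * 2 + 8]
31. n17.env = true  [S₁.pre > -9]
32. n18.env = false  [terminal]
33. n19.env = true  [terminal]
34. n17.lab = "qv"  ["qv"]
35. n17.depth = "xv"  ["xv"]
36. n20.wid = true  [terminal]
37. n12.live = 29  [(if d.wid then S₁.pre else S₁.live) + 37]
38. n12.wid = "yv"  ["yv"]
39. n12.env = "xvzr"  [A.depth ++ S₁.wid]
40. n12.pre = 7  [S₁.pre + 15]
41. n2.pre = "yvp"  [S₁.wid ++ "p"]
42. n2.idx = -6  [S₀.pre * 2 + 10]
43. n21.hot = 27  [terminal]
44. n22.wid = false  [terminal]
45. n1.pre = "yvpq"  [D₁.pre ++ "q"]
46. n1.idx = 24  [D₁.idx + 30]
47. n0.live = -3  [len(D.pre) - 7]
48. n0.wid = "up"  ["up"]
49. n0.env = "kk"  ["kk"]
50. n0.pre = 12  [D.idx - 12]

12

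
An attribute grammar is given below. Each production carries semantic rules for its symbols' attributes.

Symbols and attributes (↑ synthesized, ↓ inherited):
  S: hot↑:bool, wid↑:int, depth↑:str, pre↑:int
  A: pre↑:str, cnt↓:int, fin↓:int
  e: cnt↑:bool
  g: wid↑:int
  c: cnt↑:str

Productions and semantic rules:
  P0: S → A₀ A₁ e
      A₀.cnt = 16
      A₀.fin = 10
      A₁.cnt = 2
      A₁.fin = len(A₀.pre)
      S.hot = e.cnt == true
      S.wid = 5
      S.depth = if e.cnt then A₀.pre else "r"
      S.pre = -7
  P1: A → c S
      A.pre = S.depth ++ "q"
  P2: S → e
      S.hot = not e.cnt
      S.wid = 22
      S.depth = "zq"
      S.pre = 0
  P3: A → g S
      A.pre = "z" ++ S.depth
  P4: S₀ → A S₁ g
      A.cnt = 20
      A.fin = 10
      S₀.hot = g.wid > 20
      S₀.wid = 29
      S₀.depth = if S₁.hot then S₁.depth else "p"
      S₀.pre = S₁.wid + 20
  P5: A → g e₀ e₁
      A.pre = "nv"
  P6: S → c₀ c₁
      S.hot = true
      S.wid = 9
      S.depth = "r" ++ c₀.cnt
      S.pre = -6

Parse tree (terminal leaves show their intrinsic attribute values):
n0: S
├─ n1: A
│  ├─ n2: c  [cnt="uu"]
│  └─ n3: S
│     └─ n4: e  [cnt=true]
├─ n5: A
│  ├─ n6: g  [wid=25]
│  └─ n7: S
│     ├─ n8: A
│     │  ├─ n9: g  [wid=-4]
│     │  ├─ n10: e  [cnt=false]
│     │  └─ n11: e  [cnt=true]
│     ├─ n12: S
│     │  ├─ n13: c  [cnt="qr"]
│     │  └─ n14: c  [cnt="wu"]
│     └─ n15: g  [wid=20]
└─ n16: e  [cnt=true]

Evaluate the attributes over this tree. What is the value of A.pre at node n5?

1. n1.cnt = 16  [16]
2. n1.fin = 10  [10]
3. n2.cnt = "uu"  [terminal]
4. n4.cnt = true  [terminal]
5. n3.hot = false  [not e.cnt]
6. n3.wid = 22  [22]
7. n3.depth = "zq"  ["zq"]
8. n3.pre = 0  [0]
9. n1.pre = "zqq"  [S.depth ++ "q"]
10. n5.cnt = 2  [2]
11. n5.fin = 3  [len(A₀.pre)]
12. n6.wid = 25  [terminal]
13. n8.cnt = 20  [20]
14. n8.fin = 10  [10]
15. n9.wid = -4  [terminal]
16. n10.cnt = false  [terminal]
17. n11.cnt = true  [terminal]
18. n8.pre = "nv"  ["nv"]
19. n13.cnt = "qr"  [terminal]
20. n14.cnt = "wu"  [terminal]
21. n12.hot = true  [true]
22. n12.wid = 9  [9]
23. n12.depth = "rqr"  ["r" ++ c₀.cnt]
24. n12.pre = -6  [-6]
25. n15.wid = 20  [terminal]
26. n7.hot = false  [g.wid > 20]
27. n7.wid = 29  [29]
28. n7.depth = "rqr"  [if S₁.hot then S₁.depth else "p"]
29. n7.pre = 29  [S₁.wid + 20]
30. n5.pre = "zrqr"  ["z" ++ S.depth]
31. n16.cnt = true  [terminal]
32. n0.hot = true  [e.cnt == true]
33. n0.wid = 5  [5]
34. n0.depth = "zqq"  [if e.cnt then A₀.pre else "r"]
35. n0.pre = -7  [-7]

"zrqr"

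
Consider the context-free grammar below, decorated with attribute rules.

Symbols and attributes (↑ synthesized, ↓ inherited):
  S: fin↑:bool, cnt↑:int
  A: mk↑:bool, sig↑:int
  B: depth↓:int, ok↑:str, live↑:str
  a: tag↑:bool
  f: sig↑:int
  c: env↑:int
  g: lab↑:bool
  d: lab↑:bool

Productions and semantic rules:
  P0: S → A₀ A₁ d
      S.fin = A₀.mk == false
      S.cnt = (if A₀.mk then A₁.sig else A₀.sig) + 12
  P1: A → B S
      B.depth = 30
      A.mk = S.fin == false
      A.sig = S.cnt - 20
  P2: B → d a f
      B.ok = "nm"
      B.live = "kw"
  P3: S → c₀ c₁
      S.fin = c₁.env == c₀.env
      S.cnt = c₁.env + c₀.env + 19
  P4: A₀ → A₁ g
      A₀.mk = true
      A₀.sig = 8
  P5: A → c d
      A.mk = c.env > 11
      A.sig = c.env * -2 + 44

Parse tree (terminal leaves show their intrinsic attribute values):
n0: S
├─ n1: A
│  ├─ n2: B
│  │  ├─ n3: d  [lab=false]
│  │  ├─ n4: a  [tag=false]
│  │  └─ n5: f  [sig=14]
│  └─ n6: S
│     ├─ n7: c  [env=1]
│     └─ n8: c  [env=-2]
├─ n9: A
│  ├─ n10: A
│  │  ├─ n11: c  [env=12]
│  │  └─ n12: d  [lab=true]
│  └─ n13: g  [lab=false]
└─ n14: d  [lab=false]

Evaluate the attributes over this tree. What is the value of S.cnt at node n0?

1. n2.depth = 30  [30]
2. n3.lab = false  [terminal]
3. n4.tag = false  [terminal]
4. n5.sig = 14  [terminal]
5. n2.ok = "nm"  ["nm"]
6. n2.live = "kw"  ["kw"]
7. n7.env = 1  [terminal]
8. n8.env = -2  [terminal]
9. n6.fin = false  [c₁.env == c₀.env]
10. n6.cnt = 18  [c₁.env + c₀.env + 19]
11. n1.mk = true  [S.fin == false]
12. n1.sig = -2  [S.cnt - 20]
13. n11.env = 12  [terminal]
14. n12.lab = true  [terminal]
15. n10.mk = true  [c.env > 11]
16. n10.sig = 20  [c.env * -2 + 44]
17. n13.lab = false  [terminal]
18. n9.mk = true  [true]
19. n9.sig = 8  [8]
20. n14.lab = false  [terminal]
21. n0.fin = false  [A₀.mk == false]
22. n0.cnt = 20  [(if A₀.mk then A₁.sig else A₀.sig) + 12]

20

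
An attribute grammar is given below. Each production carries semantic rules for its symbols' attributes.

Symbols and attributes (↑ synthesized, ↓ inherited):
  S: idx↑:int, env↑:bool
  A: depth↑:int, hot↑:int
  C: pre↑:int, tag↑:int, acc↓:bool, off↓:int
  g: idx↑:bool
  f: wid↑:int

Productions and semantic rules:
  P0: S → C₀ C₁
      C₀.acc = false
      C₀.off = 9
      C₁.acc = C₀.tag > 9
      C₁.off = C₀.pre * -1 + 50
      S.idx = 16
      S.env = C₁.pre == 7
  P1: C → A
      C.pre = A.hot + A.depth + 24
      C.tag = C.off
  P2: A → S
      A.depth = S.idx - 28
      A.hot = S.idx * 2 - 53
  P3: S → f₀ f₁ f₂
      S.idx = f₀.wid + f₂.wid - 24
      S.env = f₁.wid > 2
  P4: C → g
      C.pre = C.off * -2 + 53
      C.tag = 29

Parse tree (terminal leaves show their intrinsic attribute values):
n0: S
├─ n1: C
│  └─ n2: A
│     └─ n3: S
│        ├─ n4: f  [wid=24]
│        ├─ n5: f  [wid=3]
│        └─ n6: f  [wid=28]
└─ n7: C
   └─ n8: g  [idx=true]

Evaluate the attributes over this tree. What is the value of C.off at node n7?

1. n1.acc = false  [false]
2. n1.off = 9  [9]
3. n4.wid = 24  [terminal]
4. n5.wid = 3  [terminal]
5. n6.wid = 28  [terminal]
6. n3.idx = 28  [f₀.wid + f₂.wid - 24]
7. n3.env = true  [f₁.wid > 2]
8. n2.depth = 0  [S.idx - 28]
9. n2.hot = 3  [S.idx * 2 - 53]
10. n1.pre = 27  [A.hot + A.depth + 24]
11. n1.tag = 9  [C.off]
12. n7.acc = false  [C₀.tag > 9]
13. n7.off = 23  [C₀.pre * -1 + 50]
14. n8.idx = true  [terminal]
15. n7.pre = 7  [C.off * -2 + 53]
16. n7.tag = 29  [29]
17. n0.idx = 16  [16]
18. n0.env = true  [C₁.pre == 7]

23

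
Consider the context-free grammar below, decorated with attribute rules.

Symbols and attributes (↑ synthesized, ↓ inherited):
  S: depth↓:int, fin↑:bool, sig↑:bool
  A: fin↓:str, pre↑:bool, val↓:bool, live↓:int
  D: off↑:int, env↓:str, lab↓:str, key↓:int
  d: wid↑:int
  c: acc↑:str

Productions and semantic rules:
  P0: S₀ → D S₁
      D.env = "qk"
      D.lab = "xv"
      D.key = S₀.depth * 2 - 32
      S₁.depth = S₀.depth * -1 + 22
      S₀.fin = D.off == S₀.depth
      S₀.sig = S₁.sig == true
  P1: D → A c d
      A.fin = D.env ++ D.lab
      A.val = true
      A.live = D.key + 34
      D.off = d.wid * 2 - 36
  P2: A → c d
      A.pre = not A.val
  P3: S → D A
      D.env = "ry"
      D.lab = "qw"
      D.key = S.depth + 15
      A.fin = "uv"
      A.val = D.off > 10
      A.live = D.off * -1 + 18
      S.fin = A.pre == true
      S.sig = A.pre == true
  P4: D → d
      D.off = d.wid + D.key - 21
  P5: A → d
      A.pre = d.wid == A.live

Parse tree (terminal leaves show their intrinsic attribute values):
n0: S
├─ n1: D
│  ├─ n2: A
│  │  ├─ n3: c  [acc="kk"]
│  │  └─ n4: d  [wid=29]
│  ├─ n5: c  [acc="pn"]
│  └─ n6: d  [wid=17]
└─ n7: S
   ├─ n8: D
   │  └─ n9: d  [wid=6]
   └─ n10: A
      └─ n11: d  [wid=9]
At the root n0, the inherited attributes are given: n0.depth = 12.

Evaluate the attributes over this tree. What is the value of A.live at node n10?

1. n0.depth = 12  [given at root]
2. n1.env = "qk"  ["qk"]
3. n1.lab = "xv"  ["xv"]
4. n1.key = -8  [S₀.depth * 2 - 32]
5. n2.fin = "qkxv"  [D.env ++ D.lab]
6. n2.val = true  [true]
7. n2.live = 26  [D.key + 34]
8. n3.acc = "kk"  [terminal]
9. n4.wid = 29  [terminal]
10. n2.pre = false  [not A.val]
11. n5.acc = "pn"  [terminal]
12. n6.wid = 17  [terminal]
13. n1.off = -2  [d.wid * 2 - 36]
14. n7.depth = 10  [S₀.depth * -1 + 22]
15. n8.env = "ry"  ["ry"]
16. n8.lab = "qw"  ["qw"]
17. n8.key = 25  [S.depth + 15]
18. n9.wid = 6  [terminal]
19. n8.off = 10  [d.wid + D.key - 21]
20. n10.fin = "uv"  ["uv"]
21. n10.val = false  [D.off > 10]
22. n10.live = 8  [D.off * -1 + 18]
23. n11.wid = 9  [terminal]
24. n10.pre = false  [d.wid == A.live]
25. n7.fin = false  [A.pre == true]
26. n7.sig = false  [A.pre == true]
27. n0.fin = false  [D.off == S₀.depth]
28. n0.sig = false  [S₁.sig == true]

8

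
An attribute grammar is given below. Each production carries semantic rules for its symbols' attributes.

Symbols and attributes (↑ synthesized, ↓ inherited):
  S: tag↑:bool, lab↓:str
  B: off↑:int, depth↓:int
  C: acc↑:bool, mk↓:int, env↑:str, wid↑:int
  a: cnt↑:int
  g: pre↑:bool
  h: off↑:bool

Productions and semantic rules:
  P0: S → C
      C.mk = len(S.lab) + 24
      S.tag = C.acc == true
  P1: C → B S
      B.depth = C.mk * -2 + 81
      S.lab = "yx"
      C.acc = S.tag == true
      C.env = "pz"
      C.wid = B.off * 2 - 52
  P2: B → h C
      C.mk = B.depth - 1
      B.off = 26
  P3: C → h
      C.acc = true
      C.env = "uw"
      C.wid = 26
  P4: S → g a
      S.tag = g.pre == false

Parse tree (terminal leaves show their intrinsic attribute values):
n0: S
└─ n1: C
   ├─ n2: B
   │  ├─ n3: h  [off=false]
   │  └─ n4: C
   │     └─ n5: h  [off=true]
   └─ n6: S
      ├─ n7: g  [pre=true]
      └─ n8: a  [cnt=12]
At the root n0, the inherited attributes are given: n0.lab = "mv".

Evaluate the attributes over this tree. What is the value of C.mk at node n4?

28

1. n0.lab = "mv"  [given at root]
2. n1.mk = 26  [len(S.lab) + 24]
3. n2.depth = 29  [C.mk * -2 + 81]
4. n3.off = false  [terminal]
5. n4.mk = 28  [B.depth - 1]
6. n5.off = true  [terminal]
7. n4.acc = true  [true]
8. n4.env = "uw"  ["uw"]
9. n4.wid = 26  [26]
10. n2.off = 26  [26]
11. n6.lab = "yx"  ["yx"]
12. n7.pre = true  [terminal]
13. n8.cnt = 12  [terminal]
14. n6.tag = false  [g.pre == false]
15. n1.acc = false  [S.tag == true]
16. n1.env = "pz"  ["pz"]
17. n1.wid = 0  [B.off * 2 - 52]
18. n0.tag = false  [C.acc == true]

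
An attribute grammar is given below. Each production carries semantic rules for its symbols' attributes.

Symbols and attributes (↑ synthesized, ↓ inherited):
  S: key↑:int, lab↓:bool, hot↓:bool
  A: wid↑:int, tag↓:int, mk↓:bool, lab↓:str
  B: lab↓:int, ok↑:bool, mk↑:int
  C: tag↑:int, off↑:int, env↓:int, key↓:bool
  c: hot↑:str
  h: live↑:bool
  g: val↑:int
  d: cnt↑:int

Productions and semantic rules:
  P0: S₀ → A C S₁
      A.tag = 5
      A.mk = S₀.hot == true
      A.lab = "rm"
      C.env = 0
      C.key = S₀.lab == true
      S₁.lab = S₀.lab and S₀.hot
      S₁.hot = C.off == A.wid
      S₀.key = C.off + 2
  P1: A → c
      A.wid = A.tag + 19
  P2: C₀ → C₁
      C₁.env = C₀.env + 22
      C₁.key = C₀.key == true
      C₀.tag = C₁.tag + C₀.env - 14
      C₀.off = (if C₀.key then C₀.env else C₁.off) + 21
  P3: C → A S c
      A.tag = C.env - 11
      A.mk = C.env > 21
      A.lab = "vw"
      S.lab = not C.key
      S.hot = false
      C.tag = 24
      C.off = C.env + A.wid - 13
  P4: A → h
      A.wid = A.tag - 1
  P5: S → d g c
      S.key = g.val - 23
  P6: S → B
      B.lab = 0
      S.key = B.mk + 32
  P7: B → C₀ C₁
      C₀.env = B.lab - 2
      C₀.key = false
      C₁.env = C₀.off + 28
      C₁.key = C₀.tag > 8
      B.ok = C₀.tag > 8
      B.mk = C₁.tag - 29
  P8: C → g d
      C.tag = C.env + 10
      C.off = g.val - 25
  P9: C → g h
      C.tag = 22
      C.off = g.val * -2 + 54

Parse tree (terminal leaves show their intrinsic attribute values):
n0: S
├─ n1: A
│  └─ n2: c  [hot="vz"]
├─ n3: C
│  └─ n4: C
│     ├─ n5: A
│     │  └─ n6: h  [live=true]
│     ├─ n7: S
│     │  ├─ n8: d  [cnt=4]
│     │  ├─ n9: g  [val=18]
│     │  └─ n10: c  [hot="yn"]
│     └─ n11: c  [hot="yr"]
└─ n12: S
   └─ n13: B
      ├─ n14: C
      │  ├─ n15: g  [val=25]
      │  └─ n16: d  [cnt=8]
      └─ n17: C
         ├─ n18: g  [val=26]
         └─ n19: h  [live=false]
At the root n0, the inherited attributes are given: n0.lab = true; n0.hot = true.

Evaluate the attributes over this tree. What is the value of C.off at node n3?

1. n0.lab = true  [given at root]
2. n0.hot = true  [given at root]
3. n1.tag = 5  [5]
4. n1.mk = true  [S₀.hot == true]
5. n1.lab = "rm"  ["rm"]
6. n2.hot = "vz"  [terminal]
7. n1.wid = 24  [A.tag + 19]
8. n3.env = 0  [0]
9. n3.key = true  [S₀.lab == true]
10. n4.env = 22  [C₀.env + 22]
11. n4.key = true  [C₀.key == true]
12. n5.tag = 11  [C.env - 11]
13. n5.mk = true  [C.env > 21]
14. n5.lab = "vw"  ["vw"]
15. n6.live = true  [terminal]
16. n5.wid = 10  [A.tag - 1]
17. n7.lab = false  [not C.key]
18. n7.hot = false  [false]
19. n8.cnt = 4  [terminal]
20. n9.val = 18  [terminal]
21. n10.hot = "yn"  [terminal]
22. n7.key = -5  [g.val - 23]
23. n11.hot = "yr"  [terminal]
24. n4.tag = 24  [24]
25. n4.off = 19  [C.env + A.wid - 13]
26. n3.tag = 10  [C₁.tag + C₀.env - 14]
27. n3.off = 21  [(if C₀.key then C₀.env else C₁.off) + 21]
28. n12.lab = true  [S₀.lab and S₀.hot]
29. n12.hot = false  [C.off == A.wid]
30. n13.lab = 0  [0]
31. n14.env = -2  [B.lab - 2]
32. n14.key = false  [false]
33. n15.val = 25  [terminal]
34. n16.cnt = 8  [terminal]
35. n14.tag = 8  [C.env + 10]
36. n14.off = 0  [g.val - 25]
37. n17.env = 28  [C₀.off + 28]
38. n17.key = false  [C₀.tag > 8]
39. n18.val = 26  [terminal]
40. n19.live = false  [terminal]
41. n17.tag = 22  [22]
42. n17.off = 2  [g.val * -2 + 54]
43. n13.ok = false  [C₀.tag > 8]
44. n13.mk = -7  [C₁.tag - 29]
45. n12.key = 25  [B.mk + 32]
46. n0.key = 23  [C.off + 2]

21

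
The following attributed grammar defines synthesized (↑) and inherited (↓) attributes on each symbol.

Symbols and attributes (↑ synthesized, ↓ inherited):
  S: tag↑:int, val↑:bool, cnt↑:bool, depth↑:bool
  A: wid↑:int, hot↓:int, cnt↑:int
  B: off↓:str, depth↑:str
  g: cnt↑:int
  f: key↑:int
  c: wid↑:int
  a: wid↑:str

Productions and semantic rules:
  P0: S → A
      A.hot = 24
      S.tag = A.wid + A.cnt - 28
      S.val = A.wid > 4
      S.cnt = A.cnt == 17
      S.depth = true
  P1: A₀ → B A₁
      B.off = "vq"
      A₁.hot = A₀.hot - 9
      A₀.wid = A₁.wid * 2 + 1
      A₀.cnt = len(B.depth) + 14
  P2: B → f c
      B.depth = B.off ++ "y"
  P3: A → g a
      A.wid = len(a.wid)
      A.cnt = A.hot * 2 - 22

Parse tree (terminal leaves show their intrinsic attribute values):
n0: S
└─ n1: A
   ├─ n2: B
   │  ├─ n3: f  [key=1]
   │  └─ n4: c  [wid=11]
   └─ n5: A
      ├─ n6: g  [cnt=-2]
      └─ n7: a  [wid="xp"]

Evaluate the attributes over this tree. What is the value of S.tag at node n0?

1. n1.hot = 24  [24]
2. n2.off = "vq"  ["vq"]
3. n3.key = 1  [terminal]
4. n4.wid = 11  [terminal]
5. n2.depth = "vqy"  [B.off ++ "y"]
6. n5.hot = 15  [A₀.hot - 9]
7. n6.cnt = -2  [terminal]
8. n7.wid = "xp"  [terminal]
9. n5.wid = 2  [len(a.wid)]
10. n5.cnt = 8  [A.hot * 2 - 22]
11. n1.wid = 5  [A₁.wid * 2 + 1]
12. n1.cnt = 17  [len(B.depth) + 14]
13. n0.tag = -6  [A.wid + A.cnt - 28]
14. n0.val = true  [A.wid > 4]
15. n0.cnt = true  [A.cnt == 17]
16. n0.depth = true  [true]

-6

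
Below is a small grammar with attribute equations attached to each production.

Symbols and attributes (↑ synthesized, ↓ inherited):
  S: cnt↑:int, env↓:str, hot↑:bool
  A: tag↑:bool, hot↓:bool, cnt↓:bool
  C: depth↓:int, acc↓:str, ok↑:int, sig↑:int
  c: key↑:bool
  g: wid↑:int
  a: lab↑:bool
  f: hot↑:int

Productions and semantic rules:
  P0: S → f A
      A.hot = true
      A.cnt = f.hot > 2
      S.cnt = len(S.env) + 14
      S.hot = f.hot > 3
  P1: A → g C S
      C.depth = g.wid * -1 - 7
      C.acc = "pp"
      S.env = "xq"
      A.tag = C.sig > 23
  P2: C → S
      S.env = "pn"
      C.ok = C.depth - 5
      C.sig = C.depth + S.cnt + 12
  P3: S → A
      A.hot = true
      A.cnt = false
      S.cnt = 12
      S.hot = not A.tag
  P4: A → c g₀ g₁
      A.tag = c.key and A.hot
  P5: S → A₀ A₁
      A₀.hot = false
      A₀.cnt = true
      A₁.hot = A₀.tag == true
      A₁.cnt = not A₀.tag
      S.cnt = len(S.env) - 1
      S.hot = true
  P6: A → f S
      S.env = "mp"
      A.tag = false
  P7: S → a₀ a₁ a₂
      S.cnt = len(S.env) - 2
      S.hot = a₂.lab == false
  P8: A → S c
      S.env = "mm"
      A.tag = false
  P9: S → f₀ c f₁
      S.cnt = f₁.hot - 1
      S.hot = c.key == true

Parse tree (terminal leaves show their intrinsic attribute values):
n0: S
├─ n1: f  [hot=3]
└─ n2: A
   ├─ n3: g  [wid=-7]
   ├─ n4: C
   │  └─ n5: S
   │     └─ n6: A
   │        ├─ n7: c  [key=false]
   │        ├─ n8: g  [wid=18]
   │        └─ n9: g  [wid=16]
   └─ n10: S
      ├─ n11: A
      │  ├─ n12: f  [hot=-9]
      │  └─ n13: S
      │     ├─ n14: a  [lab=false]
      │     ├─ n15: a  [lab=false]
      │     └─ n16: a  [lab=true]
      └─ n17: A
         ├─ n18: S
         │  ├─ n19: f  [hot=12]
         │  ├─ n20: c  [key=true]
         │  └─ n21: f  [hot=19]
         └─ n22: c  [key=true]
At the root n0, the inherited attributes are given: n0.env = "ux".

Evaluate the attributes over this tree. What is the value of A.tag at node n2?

true

1. n0.env = "ux"  [given at root]
2. n1.hot = 3  [terminal]
3. n2.hot = true  [true]
4. n2.cnt = true  [f.hot > 2]
5. n3.wid = -7  [terminal]
6. n4.depth = 0  [g.wid * -1 - 7]
7. n4.acc = "pp"  ["pp"]
8. n5.env = "pn"  ["pn"]
9. n6.hot = true  [true]
10. n6.cnt = false  [false]
11. n7.key = false  [terminal]
12. n8.wid = 18  [terminal]
13. n9.wid = 16  [terminal]
14. n6.tag = false  [c.key and A.hot]
15. n5.cnt = 12  [12]
16. n5.hot = true  [not A.tag]
17. n4.ok = -5  [C.depth - 5]
18. n4.sig = 24  [C.depth + S.cnt + 12]
19. n10.env = "xq"  ["xq"]
20. n11.hot = false  [false]
21. n11.cnt = true  [true]
22. n12.hot = -9  [terminal]
23. n13.env = "mp"  ["mp"]
24. n14.lab = false  [terminal]
25. n15.lab = false  [terminal]
26. n16.lab = true  [terminal]
27. n13.cnt = 0  [len(S.env) - 2]
28. n13.hot = false  [a₂.lab == false]
29. n11.tag = false  [false]
30. n17.hot = false  [A₀.tag == true]
31. n17.cnt = true  [not A₀.tag]
32. n18.env = "mm"  ["mm"]
33. n19.hot = 12  [terminal]
34. n20.key = true  [terminal]
35. n21.hot = 19  [terminal]
36. n18.cnt = 18  [f₁.hot - 1]
37. n18.hot = true  [c.key == true]
38. n22.key = true  [terminal]
39. n17.tag = false  [false]
40. n10.cnt = 1  [len(S.env) - 1]
41. n10.hot = true  [true]
42. n2.tag = true  [C.sig > 23]
43. n0.cnt = 16  [len(S.env) + 14]
44. n0.hot = false  [f.hot > 3]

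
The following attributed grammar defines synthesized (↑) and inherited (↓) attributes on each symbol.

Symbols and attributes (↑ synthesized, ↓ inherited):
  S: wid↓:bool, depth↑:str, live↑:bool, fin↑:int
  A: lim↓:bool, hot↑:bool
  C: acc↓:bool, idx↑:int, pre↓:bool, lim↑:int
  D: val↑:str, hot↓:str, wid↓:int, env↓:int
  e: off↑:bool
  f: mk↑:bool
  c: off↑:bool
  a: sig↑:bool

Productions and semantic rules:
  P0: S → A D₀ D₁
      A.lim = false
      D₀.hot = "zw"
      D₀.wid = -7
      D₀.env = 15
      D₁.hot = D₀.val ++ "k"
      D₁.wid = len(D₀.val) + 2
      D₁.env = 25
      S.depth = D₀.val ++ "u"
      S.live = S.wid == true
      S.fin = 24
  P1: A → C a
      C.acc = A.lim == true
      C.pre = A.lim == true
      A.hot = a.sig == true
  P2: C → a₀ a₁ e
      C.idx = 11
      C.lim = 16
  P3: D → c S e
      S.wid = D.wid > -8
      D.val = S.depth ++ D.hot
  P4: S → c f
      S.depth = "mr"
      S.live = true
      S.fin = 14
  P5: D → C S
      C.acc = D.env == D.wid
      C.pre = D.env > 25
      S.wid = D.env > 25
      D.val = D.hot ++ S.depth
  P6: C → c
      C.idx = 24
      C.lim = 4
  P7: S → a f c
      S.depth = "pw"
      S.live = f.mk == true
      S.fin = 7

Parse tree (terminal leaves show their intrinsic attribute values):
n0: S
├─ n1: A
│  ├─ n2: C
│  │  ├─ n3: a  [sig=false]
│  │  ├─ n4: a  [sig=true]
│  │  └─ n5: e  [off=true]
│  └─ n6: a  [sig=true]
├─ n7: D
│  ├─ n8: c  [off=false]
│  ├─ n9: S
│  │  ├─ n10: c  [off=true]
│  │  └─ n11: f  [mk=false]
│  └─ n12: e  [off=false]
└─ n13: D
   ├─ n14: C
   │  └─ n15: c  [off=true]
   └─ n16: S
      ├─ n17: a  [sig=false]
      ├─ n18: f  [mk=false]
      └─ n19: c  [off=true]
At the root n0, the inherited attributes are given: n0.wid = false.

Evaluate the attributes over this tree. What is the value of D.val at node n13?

"mrzwkpw"

1. n0.wid = false  [given at root]
2. n1.lim = false  [false]
3. n2.acc = false  [A.lim == true]
4. n2.pre = false  [A.lim == true]
5. n3.sig = false  [terminal]
6. n4.sig = true  [terminal]
7. n5.off = true  [terminal]
8. n2.idx = 11  [11]
9. n2.lim = 16  [16]
10. n6.sig = true  [terminal]
11. n1.hot = true  [a.sig == true]
12. n7.hot = "zw"  ["zw"]
13. n7.wid = -7  [-7]
14. n7.env = 15  [15]
15. n8.off = false  [terminal]
16. n9.wid = true  [D.wid > -8]
17. n10.off = true  [terminal]
18. n11.mk = false  [terminal]
19. n9.depth = "mr"  ["mr"]
20. n9.live = true  [true]
21. n9.fin = 14  [14]
22. n12.off = false  [terminal]
23. n7.val = "mrzw"  [S.depth ++ D.hot]
24. n13.hot = "mrzwk"  [D₀.val ++ "k"]
25. n13.wid = 6  [len(D₀.val) + 2]
26. n13.env = 25  [25]
27. n14.acc = false  [D.env == D.wid]
28. n14.pre = false  [D.env > 25]
29. n15.off = true  [terminal]
30. n14.idx = 24  [24]
31. n14.lim = 4  [4]
32. n16.wid = false  [D.env > 25]
33. n17.sig = false  [terminal]
34. n18.mk = false  [terminal]
35. n19.off = true  [terminal]
36. n16.depth = "pw"  ["pw"]
37. n16.live = false  [f.mk == true]
38. n16.fin = 7  [7]
39. n13.val = "mrzwkpw"  [D.hot ++ S.depth]
40. n0.depth = "mrzwu"  [D₀.val ++ "u"]
41. n0.live = false  [S.wid == true]
42. n0.fin = 24  [24]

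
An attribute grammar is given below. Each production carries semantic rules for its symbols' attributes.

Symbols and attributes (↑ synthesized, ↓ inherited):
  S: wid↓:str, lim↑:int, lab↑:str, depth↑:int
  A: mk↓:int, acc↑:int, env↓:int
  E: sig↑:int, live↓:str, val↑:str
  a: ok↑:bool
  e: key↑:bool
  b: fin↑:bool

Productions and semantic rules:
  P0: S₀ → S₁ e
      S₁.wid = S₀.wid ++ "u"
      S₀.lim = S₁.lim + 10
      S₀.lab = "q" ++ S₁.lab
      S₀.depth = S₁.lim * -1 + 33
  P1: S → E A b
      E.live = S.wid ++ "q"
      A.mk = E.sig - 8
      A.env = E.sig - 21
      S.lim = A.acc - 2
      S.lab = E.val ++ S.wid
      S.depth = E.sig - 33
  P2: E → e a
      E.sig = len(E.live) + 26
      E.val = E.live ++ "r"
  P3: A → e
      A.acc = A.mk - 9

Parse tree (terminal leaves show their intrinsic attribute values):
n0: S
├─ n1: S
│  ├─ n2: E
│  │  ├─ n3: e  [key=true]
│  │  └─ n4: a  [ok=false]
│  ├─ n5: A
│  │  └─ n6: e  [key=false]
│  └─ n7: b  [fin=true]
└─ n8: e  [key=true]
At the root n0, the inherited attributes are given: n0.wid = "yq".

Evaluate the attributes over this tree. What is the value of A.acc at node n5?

13

1. n0.wid = "yq"  [given at root]
2. n1.wid = "yqu"  [S₀.wid ++ "u"]
3. n2.live = "yquq"  [S.wid ++ "q"]
4. n3.key = true  [terminal]
5. n4.ok = false  [terminal]
6. n2.sig = 30  [len(E.live) + 26]
7. n2.val = "yquqr"  [E.live ++ "r"]
8. n5.mk = 22  [E.sig - 8]
9. n5.env = 9  [E.sig - 21]
10. n6.key = false  [terminal]
11. n5.acc = 13  [A.mk - 9]
12. n7.fin = true  [terminal]
13. n1.lim = 11  [A.acc - 2]
14. n1.lab = "yquqryqu"  [E.val ++ S.wid]
15. n1.depth = -3  [E.sig - 33]
16. n8.key = true  [terminal]
17. n0.lim = 21  [S₁.lim + 10]
18. n0.lab = "qyquqryqu"  ["q" ++ S₁.lab]
19. n0.depth = 22  [S₁.lim * -1 + 33]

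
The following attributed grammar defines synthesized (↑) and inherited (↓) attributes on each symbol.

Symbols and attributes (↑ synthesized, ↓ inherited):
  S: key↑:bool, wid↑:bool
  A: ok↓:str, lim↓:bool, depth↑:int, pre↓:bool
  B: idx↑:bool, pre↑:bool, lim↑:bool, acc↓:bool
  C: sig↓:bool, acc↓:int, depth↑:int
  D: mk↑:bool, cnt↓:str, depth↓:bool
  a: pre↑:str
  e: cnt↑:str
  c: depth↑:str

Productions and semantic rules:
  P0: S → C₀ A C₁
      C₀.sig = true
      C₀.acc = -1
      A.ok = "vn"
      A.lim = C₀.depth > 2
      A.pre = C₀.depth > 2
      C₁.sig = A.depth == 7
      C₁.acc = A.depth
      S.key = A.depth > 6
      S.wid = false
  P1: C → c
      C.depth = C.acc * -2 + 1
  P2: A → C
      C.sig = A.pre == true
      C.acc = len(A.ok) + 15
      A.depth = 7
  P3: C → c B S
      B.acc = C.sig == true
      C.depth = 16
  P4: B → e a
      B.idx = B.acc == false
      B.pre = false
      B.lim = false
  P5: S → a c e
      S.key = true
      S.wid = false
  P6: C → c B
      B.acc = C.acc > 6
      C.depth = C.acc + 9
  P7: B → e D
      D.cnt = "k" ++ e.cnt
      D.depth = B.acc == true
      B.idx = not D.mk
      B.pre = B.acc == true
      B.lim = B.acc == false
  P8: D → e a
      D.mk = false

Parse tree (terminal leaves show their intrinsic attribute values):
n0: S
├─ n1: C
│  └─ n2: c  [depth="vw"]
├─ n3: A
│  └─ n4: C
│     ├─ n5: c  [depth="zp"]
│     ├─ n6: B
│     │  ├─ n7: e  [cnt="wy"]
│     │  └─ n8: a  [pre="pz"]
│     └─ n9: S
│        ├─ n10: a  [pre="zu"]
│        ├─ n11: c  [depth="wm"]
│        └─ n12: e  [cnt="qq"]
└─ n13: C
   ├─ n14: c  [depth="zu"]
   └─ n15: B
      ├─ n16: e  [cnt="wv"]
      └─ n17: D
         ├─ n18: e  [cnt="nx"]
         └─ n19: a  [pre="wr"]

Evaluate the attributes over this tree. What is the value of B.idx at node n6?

false

1. n1.sig = true  [true]
2. n1.acc = -1  [-1]
3. n2.depth = "vw"  [terminal]
4. n1.depth = 3  [C.acc * -2 + 1]
5. n3.ok = "vn"  ["vn"]
6. n3.lim = true  [C₀.depth > 2]
7. n3.pre = true  [C₀.depth > 2]
8. n4.sig = true  [A.pre == true]
9. n4.acc = 17  [len(A.ok) + 15]
10. n5.depth = "zp"  [terminal]
11. n6.acc = true  [C.sig == true]
12. n7.cnt = "wy"  [terminal]
13. n8.pre = "pz"  [terminal]
14. n6.idx = false  [B.acc == false]
15. n6.pre = false  [false]
16. n6.lim = false  [false]
17. n10.pre = "zu"  [terminal]
18. n11.depth = "wm"  [terminal]
19. n12.cnt = "qq"  [terminal]
20. n9.key = true  [true]
21. n9.wid = false  [false]
22. n4.depth = 16  [16]
23. n3.depth = 7  [7]
24. n13.sig = true  [A.depth == 7]
25. n13.acc = 7  [A.depth]
26. n14.depth = "zu"  [terminal]
27. n15.acc = true  [C.acc > 6]
28. n16.cnt = "wv"  [terminal]
29. n17.cnt = "kwv"  ["k" ++ e.cnt]
30. n17.depth = true  [B.acc == true]
31. n18.cnt = "nx"  [terminal]
32. n19.pre = "wr"  [terminal]
33. n17.mk = false  [false]
34. n15.idx = true  [not D.mk]
35. n15.pre = true  [B.acc == true]
36. n15.lim = false  [B.acc == false]
37. n13.depth = 16  [C.acc + 9]
38. n0.key = true  [A.depth > 6]
39. n0.wid = false  [false]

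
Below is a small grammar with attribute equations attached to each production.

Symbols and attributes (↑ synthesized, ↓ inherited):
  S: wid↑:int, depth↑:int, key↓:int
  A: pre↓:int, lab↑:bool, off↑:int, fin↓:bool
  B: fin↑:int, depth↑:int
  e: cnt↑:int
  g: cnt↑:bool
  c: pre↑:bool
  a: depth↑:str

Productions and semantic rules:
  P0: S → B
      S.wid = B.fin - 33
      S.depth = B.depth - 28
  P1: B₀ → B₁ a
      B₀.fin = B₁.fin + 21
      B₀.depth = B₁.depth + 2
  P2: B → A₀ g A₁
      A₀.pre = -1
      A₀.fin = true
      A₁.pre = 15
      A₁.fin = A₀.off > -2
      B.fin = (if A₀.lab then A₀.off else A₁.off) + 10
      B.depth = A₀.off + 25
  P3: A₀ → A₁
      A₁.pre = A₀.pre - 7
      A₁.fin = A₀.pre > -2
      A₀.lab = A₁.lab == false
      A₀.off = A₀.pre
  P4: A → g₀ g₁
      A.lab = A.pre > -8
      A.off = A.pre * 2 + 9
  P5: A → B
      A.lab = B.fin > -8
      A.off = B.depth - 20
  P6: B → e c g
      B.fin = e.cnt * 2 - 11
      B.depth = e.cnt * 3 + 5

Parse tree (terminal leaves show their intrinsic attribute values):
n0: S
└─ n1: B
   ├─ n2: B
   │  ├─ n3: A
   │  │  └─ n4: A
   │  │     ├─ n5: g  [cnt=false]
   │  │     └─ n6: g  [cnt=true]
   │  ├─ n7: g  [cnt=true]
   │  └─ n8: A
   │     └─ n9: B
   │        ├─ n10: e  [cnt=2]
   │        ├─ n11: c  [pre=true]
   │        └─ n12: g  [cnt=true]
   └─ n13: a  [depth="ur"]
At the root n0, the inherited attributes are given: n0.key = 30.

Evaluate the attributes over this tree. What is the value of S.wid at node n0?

1. n0.key = 30  [given at root]
2. n3.pre = -1  [-1]
3. n3.fin = true  [true]
4. n4.pre = -8  [A₀.pre - 7]
5. n4.fin = true  [A₀.pre > -2]
6. n5.cnt = false  [terminal]
7. n6.cnt = true  [terminal]
8. n4.lab = false  [A.pre > -8]
9. n4.off = -7  [A.pre * 2 + 9]
10. n3.lab = true  [A₁.lab == false]
11. n3.off = -1  [A₀.pre]
12. n7.cnt = true  [terminal]
13. n8.pre = 15  [15]
14. n8.fin = true  [A₀.off > -2]
15. n10.cnt = 2  [terminal]
16. n11.pre = true  [terminal]
17. n12.cnt = true  [terminal]
18. n9.fin = -7  [e.cnt * 2 - 11]
19. n9.depth = 11  [e.cnt * 3 + 5]
20. n8.lab = true  [B.fin > -8]
21. n8.off = -9  [B.depth - 20]
22. n2.fin = 9  [(if A₀.lab then A₀.off else A₁.off) + 10]
23. n2.depth = 24  [A₀.off + 25]
24. n13.depth = "ur"  [terminal]
25. n1.fin = 30  [B₁.fin + 21]
26. n1.depth = 26  [B₁.depth + 2]
27. n0.wid = -3  [B.fin - 33]
28. n0.depth = -2  [B.depth - 28]

-3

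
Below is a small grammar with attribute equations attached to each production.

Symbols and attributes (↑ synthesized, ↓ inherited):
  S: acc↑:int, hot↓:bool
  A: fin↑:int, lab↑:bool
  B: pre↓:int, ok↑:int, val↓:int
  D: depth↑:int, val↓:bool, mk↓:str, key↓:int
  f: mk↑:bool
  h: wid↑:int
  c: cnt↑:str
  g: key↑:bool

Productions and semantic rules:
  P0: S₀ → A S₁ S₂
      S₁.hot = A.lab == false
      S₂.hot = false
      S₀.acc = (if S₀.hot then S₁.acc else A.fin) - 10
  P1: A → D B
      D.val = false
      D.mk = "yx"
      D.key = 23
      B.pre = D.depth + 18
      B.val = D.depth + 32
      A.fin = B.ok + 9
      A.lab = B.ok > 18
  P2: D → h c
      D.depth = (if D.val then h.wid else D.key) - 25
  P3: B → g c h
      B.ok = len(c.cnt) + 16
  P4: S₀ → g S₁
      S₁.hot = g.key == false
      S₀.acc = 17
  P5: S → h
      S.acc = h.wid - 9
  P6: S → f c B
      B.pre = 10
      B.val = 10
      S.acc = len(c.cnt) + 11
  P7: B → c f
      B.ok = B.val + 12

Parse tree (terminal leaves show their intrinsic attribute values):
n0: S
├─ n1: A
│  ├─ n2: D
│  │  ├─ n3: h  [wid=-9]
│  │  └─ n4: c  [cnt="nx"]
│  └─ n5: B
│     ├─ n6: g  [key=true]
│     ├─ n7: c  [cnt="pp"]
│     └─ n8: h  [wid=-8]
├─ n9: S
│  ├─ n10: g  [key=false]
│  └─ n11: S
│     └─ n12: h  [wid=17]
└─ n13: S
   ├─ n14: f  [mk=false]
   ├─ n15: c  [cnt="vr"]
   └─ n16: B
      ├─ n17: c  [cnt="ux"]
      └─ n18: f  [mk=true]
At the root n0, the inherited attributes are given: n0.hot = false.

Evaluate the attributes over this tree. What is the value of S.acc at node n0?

1. n0.hot = false  [given at root]
2. n2.val = false  [false]
3. n2.mk = "yx"  ["yx"]
4. n2.key = 23  [23]
5. n3.wid = -9  [terminal]
6. n4.cnt = "nx"  [terminal]
7. n2.depth = -2  [(if D.val then h.wid else D.key) - 25]
8. n5.pre = 16  [D.depth + 18]
9. n5.val = 30  [D.depth + 32]
10. n6.key = true  [terminal]
11. n7.cnt = "pp"  [terminal]
12. n8.wid = -8  [terminal]
13. n5.ok = 18  [len(c.cnt) + 16]
14. n1.fin = 27  [B.ok + 9]
15. n1.lab = false  [B.ok > 18]
16. n9.hot = true  [A.lab == false]
17. n10.key = false  [terminal]
18. n11.hot = true  [g.key == false]
19. n12.wid = 17  [terminal]
20. n11.acc = 8  [h.wid - 9]
21. n9.acc = 17  [17]
22. n13.hot = false  [false]
23. n14.mk = false  [terminal]
24. n15.cnt = "vr"  [terminal]
25. n16.pre = 10  [10]
26. n16.val = 10  [10]
27. n17.cnt = "ux"  [terminal]
28. n18.mk = true  [terminal]
29. n16.ok = 22  [B.val + 12]
30. n13.acc = 13  [len(c.cnt) + 11]
31. n0.acc = 17  [(if S₀.hot then S₁.acc else A.fin) - 10]

17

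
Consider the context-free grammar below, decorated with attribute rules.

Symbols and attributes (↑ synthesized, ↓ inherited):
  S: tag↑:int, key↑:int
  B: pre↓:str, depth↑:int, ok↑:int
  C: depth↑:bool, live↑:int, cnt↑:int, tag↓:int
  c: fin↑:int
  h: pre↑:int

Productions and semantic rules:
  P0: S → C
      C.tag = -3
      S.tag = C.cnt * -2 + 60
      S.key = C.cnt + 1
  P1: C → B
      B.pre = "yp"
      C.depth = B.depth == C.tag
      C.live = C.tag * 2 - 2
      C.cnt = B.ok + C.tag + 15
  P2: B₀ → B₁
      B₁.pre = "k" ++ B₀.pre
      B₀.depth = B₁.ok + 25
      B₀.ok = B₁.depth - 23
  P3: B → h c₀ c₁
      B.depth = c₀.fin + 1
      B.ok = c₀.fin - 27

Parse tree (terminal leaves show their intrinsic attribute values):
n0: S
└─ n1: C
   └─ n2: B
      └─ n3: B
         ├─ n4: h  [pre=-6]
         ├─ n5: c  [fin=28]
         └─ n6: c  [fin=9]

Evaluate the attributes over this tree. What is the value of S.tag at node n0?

24

1. n1.tag = -3  [-3]
2. n2.pre = "yp"  ["yp"]
3. n3.pre = "kyp"  ["k" ++ B₀.pre]
4. n4.pre = -6  [terminal]
5. n5.fin = 28  [terminal]
6. n6.fin = 9  [terminal]
7. n3.depth = 29  [c₀.fin + 1]
8. n3.ok = 1  [c₀.fin - 27]
9. n2.depth = 26  [B₁.ok + 25]
10. n2.ok = 6  [B₁.depth - 23]
11. n1.depth = false  [B.depth == C.tag]
12. n1.live = -8  [C.tag * 2 - 2]
13. n1.cnt = 18  [B.ok + C.tag + 15]
14. n0.tag = 24  [C.cnt * -2 + 60]
15. n0.key = 19  [C.cnt + 1]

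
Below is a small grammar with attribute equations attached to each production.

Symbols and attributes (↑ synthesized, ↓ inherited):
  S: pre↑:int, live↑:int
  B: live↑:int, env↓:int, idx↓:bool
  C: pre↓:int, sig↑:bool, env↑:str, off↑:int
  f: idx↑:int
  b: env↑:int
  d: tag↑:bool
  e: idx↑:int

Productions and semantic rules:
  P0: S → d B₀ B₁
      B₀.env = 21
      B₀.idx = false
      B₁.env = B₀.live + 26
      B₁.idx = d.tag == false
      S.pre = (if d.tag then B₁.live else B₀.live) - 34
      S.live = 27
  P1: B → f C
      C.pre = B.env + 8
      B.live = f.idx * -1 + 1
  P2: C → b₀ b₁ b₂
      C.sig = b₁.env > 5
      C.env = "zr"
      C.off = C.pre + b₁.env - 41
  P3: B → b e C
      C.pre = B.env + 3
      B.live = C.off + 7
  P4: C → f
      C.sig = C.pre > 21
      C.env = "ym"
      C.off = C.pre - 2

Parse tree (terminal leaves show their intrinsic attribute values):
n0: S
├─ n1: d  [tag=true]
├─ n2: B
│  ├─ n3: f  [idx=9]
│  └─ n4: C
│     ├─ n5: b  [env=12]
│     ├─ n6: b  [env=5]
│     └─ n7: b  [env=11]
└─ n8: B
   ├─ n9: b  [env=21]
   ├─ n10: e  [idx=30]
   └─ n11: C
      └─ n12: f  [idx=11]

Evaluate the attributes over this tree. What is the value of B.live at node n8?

1. n1.tag = true  [terminal]
2. n2.env = 21  [21]
3. n2.idx = false  [false]
4. n3.idx = 9  [terminal]
5. n4.pre = 29  [B.env + 8]
6. n5.env = 12  [terminal]
7. n6.env = 5  [terminal]
8. n7.env = 11  [terminal]
9. n4.sig = false  [b₁.env > 5]
10. n4.env = "zr"  ["zr"]
11. n4.off = -7  [C.pre + b₁.env - 41]
12. n2.live = -8  [f.idx * -1 + 1]
13. n8.env = 18  [B₀.live + 26]
14. n8.idx = false  [d.tag == false]
15. n9.env = 21  [terminal]
16. n10.idx = 30  [terminal]
17. n11.pre = 21  [B.env + 3]
18. n12.idx = 11  [terminal]
19. n11.sig = false  [C.pre > 21]
20. n11.env = "ym"  ["ym"]
21. n11.off = 19  [C.pre - 2]
22. n8.live = 26  [C.off + 7]
23. n0.pre = -8  [(if d.tag then B₁.live else B₀.live) - 34]
24. n0.live = 27  [27]

26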